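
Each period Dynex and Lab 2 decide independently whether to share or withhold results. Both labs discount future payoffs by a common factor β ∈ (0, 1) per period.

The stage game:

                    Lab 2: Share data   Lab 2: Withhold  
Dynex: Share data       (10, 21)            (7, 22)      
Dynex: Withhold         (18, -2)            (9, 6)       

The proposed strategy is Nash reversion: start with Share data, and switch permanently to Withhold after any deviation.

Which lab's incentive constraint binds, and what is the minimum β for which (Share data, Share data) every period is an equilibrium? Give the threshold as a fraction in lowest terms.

Dynex: cooperation gives 10 each period; deviation gives 18 once then 9 forever.
  10/(1−β) ≥ 18 + 9β/(1−β) ⇒ β ≥ 8/9.
Lab 2: cooperation gives 21 each period; deviation gives 22 once then 6 forever.
  β ≥ 1/16.
Both must hold, so the binding constraint is Dynex's: β ≥ 8/9.

Dynex; β ≥ 8/9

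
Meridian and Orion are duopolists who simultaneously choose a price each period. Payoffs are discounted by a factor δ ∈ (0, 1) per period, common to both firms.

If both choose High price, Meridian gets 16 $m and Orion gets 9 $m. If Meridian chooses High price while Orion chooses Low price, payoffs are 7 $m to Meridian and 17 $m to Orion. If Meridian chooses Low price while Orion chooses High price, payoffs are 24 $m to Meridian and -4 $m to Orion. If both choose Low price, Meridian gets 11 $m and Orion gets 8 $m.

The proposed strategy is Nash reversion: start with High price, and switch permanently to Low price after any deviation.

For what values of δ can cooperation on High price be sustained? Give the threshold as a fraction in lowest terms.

8/9

Meridian: cooperation gives 16 each period; deviation gives 24 once then 11 forever.
  16/(1−δ) ≥ 24 + 11δ/(1−δ) ⇒ δ ≥ 8/13.
Orion: cooperation gives 9 each period; deviation gives 17 once then 8 forever.
  δ ≥ 8/9.
Both must hold, so the binding constraint is Orion's: δ ≥ 8/9.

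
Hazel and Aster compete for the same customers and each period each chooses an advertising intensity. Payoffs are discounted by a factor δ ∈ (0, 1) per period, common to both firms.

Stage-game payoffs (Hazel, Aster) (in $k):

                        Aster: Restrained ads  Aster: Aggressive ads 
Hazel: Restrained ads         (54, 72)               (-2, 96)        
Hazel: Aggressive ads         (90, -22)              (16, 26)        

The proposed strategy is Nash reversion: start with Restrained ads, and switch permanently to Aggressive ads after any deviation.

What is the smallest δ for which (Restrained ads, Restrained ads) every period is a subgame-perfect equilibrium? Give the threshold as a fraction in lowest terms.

18/37

For Hazel: deviation gain 90−54 = 36, per-period punishment loss 54−16 = 38. IC gives δ ≥ 36/74 = 18/37.
For Aster: gain 24, loss 46 per period, so δ ≥ 24/70 = 12/35.
The tighter constraint is Hazel's, so cooperation needs δ ≥ 18/37.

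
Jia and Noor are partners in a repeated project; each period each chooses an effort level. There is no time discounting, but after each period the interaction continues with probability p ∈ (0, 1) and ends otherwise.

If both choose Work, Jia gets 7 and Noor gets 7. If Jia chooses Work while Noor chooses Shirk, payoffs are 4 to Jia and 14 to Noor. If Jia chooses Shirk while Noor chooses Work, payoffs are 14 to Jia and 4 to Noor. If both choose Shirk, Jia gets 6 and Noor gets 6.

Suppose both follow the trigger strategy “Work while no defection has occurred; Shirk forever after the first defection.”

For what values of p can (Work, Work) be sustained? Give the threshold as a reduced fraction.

Expected cooperation value is 7 + p·7 + p²·7 + … = 7/(1−p); deviation gives 14 + p·6/(1−p).
7 ≥ 14(1−p) + 6p ⇒ 8p ≥ 7 ⇒ p ≥ 7/8.

7/8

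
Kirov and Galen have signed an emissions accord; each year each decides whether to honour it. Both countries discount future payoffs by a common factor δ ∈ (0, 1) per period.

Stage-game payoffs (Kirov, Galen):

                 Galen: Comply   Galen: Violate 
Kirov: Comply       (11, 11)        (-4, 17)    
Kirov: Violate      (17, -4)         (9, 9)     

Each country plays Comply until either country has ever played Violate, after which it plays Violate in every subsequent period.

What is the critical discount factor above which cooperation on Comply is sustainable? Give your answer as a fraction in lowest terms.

Under grim trigger the critical discount factor is (T−C)/(T−P) with T = 17, C = 11, P = 9.
δ* = (17−11)/(17−9) = 6/8 = 3/4.

3/4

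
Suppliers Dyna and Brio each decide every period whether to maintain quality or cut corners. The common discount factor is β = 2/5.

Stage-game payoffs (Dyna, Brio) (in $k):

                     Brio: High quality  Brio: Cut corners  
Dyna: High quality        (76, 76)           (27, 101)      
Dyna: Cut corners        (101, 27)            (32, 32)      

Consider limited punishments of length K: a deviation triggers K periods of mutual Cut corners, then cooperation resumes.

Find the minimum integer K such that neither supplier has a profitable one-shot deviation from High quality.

3

No profitable deviation requires (76−32)(β+…+β^K) ≥ 101−76, i.e. β+…+β^K ≥ 25/44 ≈ 0.5682.
With β = 2/5, the partial sums are K=1: 0.4000, K=2: 0.5600, K=3: 0.6240.
K = 3 is the first length at which the sum reaches 0.5682.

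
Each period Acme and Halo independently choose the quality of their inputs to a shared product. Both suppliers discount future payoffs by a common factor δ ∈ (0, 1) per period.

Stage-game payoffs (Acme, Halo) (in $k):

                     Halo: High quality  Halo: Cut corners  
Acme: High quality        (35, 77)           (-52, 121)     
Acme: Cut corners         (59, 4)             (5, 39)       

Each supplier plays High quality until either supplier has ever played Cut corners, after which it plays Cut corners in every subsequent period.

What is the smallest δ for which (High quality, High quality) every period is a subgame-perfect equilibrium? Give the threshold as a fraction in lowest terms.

For Acme: deviation gain 59−35 = 24, per-period punishment loss 35−5 = 30. IC gives δ ≥ 24/54 = 4/9.
For Halo: gain 44, loss 38 per period, so δ ≥ 44/82 = 22/41.
The tighter constraint is Halo's, so cooperation needs δ ≥ 22/41.

22/41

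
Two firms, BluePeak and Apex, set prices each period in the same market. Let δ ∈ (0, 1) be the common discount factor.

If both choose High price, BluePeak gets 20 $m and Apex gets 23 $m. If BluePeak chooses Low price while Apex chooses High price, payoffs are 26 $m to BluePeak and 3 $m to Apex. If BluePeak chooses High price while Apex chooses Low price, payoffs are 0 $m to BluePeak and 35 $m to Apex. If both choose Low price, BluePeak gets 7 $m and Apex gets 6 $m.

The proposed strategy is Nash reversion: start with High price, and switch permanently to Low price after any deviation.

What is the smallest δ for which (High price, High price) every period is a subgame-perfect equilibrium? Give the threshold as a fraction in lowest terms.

12/29

BluePeak: cooperation gives 20 each period; deviation gives 26 once then 7 forever.
  20/(1−δ) ≥ 26 + 7δ/(1−δ) ⇒ δ ≥ 6/19.
Apex: cooperation gives 23 each period; deviation gives 35 once then 6 forever.
  δ ≥ 12/29.
Both must hold, so the binding constraint is Apex's: δ ≥ 12/29.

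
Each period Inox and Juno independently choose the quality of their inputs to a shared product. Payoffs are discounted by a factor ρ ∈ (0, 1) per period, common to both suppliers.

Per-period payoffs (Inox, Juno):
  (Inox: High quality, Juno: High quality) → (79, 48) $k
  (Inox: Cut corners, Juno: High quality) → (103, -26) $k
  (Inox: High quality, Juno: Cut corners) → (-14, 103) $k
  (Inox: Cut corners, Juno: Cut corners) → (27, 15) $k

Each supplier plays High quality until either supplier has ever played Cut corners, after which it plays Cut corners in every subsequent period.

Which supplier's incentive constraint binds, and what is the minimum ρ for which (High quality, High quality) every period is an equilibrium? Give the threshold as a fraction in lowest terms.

Juno; ρ ≥ 5/8

For Inox: deviation gain 103−79 = 24, per-period punishment loss 79−27 = 52. IC gives ρ ≥ 24/76 = 6/19.
For Juno: gain 55, loss 33 per period, so ρ ≥ 55/88 = 5/8.
The tighter constraint is Juno's, so cooperation needs ρ ≥ 5/8.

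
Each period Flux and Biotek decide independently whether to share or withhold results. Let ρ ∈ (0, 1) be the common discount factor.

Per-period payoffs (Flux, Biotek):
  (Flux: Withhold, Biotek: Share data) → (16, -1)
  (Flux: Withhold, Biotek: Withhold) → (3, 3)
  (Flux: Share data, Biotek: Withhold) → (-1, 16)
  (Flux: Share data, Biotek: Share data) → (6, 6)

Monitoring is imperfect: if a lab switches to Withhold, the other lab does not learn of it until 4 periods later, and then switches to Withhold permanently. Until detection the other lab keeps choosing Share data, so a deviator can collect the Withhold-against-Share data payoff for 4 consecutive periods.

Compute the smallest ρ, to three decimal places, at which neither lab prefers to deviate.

A deviator earns 16 for 4 periods, then 3 forever; cooperating earns 6 forever. Multiplying the IC by (1−ρ):
6 ≥ 16(1−ρ^4) + 3ρ^4, so 13·ρ^4 ≥ 10 and ρ^4 ≥ 10/13.
ρ ≥ (10/13)^(1/4) ≈ 0.937.

0.937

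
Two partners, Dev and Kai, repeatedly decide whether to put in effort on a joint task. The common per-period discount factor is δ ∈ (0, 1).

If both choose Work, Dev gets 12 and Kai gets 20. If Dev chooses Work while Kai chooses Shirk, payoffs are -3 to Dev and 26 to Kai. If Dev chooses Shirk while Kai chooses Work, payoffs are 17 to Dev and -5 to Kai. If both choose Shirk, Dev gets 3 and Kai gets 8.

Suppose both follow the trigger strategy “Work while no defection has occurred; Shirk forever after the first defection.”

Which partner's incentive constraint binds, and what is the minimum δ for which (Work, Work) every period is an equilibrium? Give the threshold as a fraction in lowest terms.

Dev's threshold: (17−12)/(17−3) = 5/14.
Kai's threshold: (26−20)/(26−8) = 1/3.
5/14 > 1/3, so Dev binds and δ* = 5/14.

Dev; δ ≥ 5/14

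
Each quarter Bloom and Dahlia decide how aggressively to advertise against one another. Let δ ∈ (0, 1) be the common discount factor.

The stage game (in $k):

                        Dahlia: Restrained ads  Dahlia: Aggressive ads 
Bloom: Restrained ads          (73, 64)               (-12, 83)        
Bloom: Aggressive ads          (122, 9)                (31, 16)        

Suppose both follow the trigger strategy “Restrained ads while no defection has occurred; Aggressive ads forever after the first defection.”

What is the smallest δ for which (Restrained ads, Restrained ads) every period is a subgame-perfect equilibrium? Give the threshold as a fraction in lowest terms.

Bloom: cooperation gives 73 each period; deviation gives 122 once then 31 forever.
  73/(1−δ) ≥ 122 + 31δ/(1−δ) ⇒ δ ≥ 49/91 = 7/13.
Dahlia: cooperation gives 64 each period; deviation gives 83 once then 16 forever.
  δ ≥ 19/67.
Both must hold, so the binding constraint is Bloom's: δ ≥ 7/13.

7/13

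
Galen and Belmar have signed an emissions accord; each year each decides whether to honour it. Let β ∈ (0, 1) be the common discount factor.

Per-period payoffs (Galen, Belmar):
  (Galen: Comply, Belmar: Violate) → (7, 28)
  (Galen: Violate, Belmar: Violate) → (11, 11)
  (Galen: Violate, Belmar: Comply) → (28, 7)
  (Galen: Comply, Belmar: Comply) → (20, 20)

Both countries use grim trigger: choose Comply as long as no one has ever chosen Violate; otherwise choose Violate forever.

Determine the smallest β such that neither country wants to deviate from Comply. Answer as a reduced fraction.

8/17

20/(1−β) ≥ 28 + 11β/(1−β)
20 ≥ 28 − 17β
β ≥ 8/17.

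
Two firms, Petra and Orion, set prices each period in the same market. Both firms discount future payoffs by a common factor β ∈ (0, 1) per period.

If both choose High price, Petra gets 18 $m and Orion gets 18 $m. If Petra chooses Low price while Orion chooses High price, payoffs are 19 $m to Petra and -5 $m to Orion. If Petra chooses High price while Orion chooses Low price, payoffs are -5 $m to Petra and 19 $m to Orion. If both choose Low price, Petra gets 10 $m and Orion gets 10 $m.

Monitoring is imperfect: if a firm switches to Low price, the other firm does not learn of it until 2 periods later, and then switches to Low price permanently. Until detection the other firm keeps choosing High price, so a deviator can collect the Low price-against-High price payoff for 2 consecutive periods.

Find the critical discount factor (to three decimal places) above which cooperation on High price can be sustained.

A deviator earns 19 for 2 periods, then 10 forever; cooperating earns 18 forever. Multiplying the IC by (1−β):
18 ≥ 19(1−β^2) + 10β^2, so 9·β^2 ≥ 1 and β^2 ≥ 1/9.
β ≥ (1/9)^(1/2) ≈ 0.333.

0.333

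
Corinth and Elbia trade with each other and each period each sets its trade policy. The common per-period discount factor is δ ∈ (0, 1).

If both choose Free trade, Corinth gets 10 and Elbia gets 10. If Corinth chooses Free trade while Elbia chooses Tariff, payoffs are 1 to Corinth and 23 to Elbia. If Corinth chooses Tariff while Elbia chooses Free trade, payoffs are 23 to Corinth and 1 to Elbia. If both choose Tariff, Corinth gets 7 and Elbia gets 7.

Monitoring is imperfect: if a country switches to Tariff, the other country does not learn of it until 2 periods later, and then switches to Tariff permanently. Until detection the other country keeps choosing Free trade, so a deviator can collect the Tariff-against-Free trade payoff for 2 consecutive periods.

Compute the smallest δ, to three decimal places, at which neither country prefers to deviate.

0.901

The best deviation is to choose Tariff for all 2 undetected periods, earning 23 each, then 7 forever once detected.
Deviation value: 23(1−δ^2)/(1−δ) + 7δ^2/(1−δ); cooperation value: 10/(1−δ).
IC: 10 ≥ 23(1−δ^2) + 7δ^2 = 23 − 16δ^2.
So δ^2 ≥ 13/16, giving δ ≥ (13/16)^(1/2) ≈ 0.901.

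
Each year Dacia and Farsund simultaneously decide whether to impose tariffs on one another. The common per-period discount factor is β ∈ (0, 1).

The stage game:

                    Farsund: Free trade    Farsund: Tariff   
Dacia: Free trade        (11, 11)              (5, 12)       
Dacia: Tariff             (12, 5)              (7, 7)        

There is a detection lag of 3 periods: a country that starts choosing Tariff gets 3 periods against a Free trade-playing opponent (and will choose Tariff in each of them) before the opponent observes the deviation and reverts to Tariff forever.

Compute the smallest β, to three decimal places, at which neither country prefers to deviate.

0.585

Deviating for the 3 undetected periods gains 12−11 = 1 per period over cooperation, then loses 11−7 = 4 per period forever once punishment starts.
Gain: 1(1 + β + … + β^2); loss: 4·β^3/(1−β).
No profitable deviation ⇔ 1(1−β^3) ≤ 4·β^3, i.e. β^3 ≥ 1/(1+4) = 1/5.
Hence β ≥ (1/5)^(1/3) ≈ 0.585.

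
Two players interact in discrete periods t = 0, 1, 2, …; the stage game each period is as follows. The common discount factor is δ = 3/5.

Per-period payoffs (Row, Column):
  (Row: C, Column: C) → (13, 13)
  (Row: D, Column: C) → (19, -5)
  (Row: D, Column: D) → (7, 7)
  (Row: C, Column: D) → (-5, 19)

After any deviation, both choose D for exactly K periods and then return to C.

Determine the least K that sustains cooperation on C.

No profitable deviation requires (13−7)(δ+…+δ^K) ≥ 19−13, i.e. δ+…+δ^K ≥ 1 ≈ 1.0000.
With δ = 3/5, the partial sums are K=1: 0.6000, K=2: 0.9600, K=3: 1.1760.
K = 3 is the first length at which the sum reaches 1.0000.

3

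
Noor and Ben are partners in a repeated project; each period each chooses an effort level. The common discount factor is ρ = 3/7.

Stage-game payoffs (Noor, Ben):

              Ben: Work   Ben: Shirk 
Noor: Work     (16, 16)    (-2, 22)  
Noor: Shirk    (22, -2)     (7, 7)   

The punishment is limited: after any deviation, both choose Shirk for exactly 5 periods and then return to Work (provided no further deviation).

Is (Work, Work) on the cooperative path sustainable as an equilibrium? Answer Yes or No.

Yes

Comparing payoff streams over the 6 periods until play realigns: cooperate → 16(1+ρ+…+ρ^5); deviate → 22 + 7(ρ+…+ρ^5).
Cooperation is sustained iff (16−7)(ρ+…+ρ^5) ≥ 22−16.
ρ+…+ρ^5 = 3/7·(1−(3/7)^5)/(1−3/7) = 0.7392, and (22−16)/(16−7) = 0.6667.
0.7392 ≥ 0.6667, so cooperation is sustainable.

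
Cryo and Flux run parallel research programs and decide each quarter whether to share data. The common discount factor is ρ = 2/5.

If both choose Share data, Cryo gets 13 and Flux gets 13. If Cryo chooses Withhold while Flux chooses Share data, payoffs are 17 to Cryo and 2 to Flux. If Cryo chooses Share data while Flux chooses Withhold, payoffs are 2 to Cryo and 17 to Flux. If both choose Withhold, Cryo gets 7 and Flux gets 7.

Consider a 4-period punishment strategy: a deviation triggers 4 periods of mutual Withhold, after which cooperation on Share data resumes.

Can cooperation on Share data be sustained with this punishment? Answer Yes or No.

No

IC: ρ+…+ρ^4 ≥ (17−13)/(13−7) = 2/3.
At ρ = 2/5: partial sum = 0.6496 < 0.6667. Cooperation not sustainable.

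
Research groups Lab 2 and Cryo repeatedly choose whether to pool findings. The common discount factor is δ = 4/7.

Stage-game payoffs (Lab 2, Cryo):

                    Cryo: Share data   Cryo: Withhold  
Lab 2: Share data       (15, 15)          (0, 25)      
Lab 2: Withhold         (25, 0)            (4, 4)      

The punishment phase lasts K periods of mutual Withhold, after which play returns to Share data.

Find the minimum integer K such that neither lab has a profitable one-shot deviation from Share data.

3

Need Σ_{k=1}^{K} δ^k ≥ (25−15)/(15−4) = 0.9091 at δ = 4/7.
At K = 2 the sum is 0.8980 < 0.9091; at K = 3 it is 1.0845 ≥ 0.9091.
So the minimum punishment length is K = 3.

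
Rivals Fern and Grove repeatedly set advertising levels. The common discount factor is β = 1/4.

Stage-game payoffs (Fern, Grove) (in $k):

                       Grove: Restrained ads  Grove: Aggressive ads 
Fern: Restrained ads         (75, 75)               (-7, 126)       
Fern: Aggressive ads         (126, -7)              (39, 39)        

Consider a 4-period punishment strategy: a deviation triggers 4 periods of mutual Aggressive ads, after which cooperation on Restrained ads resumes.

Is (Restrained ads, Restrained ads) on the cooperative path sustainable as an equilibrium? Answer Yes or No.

Comparing payoff streams over the 5 periods until play realigns: cooperate → 75(1+β+…+β^4); deviate → 126 + 39(β+…+β^4).
Cooperation is sustained iff (75−39)(β+…+β^4) ≥ 126−75.
β+…+β^4 = 1/4·(1−(1/4)^4)/(1−1/4) = 0.3320, and (126−75)/(75−39) = 1.4167.
0.3320 < 1.4167, so cooperation is not sustainable.

No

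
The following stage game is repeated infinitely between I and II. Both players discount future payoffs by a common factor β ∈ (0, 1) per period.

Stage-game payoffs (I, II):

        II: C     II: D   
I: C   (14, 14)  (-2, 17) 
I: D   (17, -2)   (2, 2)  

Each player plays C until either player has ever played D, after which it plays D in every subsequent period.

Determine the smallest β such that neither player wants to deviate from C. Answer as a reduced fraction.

1/5

Cooperation forever yields 14 each period: 14/(1−β).
Deviating yields 17 once, then 2 forever: 17 + 2β/(1−β).
No profitable deviation requires 14/(1−β) ≥ 17 + 2β/(1−β).
Multiplying by (1−β): 14 ≥ 17(1−β) + 2β = 17 − 15β.
So 15β ≥ 3, i.e. β ≥ 3/15 = 1/5.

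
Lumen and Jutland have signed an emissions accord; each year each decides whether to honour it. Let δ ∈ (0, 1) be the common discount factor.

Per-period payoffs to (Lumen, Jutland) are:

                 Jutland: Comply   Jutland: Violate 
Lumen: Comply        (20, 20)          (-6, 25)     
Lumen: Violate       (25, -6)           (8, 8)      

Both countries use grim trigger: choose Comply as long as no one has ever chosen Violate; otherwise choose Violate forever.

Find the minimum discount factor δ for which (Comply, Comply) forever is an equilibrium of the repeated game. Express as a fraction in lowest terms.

Under grim trigger the critical discount factor is (T−C)/(T−P) with T = 25, C = 20, P = 8.
δ* = (25−20)/(25−8) = 5/17.

5/17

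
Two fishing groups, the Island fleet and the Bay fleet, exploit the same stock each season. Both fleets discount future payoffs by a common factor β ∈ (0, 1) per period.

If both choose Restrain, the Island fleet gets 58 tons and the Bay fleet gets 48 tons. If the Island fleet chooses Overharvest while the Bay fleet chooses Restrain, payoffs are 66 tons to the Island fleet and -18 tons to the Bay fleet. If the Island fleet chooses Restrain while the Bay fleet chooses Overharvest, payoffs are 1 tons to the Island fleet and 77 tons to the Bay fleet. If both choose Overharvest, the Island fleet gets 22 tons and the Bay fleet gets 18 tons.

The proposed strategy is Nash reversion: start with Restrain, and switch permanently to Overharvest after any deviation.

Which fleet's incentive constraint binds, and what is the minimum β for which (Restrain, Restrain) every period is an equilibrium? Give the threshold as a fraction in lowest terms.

the Island fleet's threshold: (66−58)/(66−22) = 2/11.
the Bay fleet's threshold: (77−48)/(77−18) = 29/59.
2/11 < 29/59, so the Bay fleet binds and β* = 29/59.

the Bay fleet; β ≥ 29/59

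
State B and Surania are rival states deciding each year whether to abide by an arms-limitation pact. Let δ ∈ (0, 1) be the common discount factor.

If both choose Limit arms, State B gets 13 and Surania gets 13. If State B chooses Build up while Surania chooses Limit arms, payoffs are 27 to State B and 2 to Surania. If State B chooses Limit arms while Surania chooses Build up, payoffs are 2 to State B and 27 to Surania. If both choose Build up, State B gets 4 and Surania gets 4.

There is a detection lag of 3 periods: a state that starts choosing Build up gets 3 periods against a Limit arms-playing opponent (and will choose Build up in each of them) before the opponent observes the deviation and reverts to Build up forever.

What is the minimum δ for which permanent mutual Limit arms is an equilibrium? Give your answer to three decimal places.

0.847

A deviator earns 27 for 3 periods, then 4 forever; cooperating earns 13 forever. Multiplying the IC by (1−δ):
13 ≥ 27(1−δ^3) + 4δ^3, so 23·δ^3 ≥ 14 and δ^3 ≥ 14/23.
δ ≥ (14/23)^(1/3) ≈ 0.847.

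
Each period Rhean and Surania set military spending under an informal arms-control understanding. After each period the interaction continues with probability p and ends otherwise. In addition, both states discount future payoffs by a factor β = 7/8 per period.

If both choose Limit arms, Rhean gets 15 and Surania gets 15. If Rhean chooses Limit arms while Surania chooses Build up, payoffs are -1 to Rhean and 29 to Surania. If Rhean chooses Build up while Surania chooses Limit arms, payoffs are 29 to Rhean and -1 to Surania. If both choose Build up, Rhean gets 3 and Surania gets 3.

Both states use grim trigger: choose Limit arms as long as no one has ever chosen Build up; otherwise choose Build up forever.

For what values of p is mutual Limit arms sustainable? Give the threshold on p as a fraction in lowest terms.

8/13

Expected continuation weight on next period's payoff is β·p = 7/8·p, which plays the role of the discount factor.
Cooperation requires 7/8·p ≥ (29−15)/(29−3) = 7/13, hence p ≥ 8/13.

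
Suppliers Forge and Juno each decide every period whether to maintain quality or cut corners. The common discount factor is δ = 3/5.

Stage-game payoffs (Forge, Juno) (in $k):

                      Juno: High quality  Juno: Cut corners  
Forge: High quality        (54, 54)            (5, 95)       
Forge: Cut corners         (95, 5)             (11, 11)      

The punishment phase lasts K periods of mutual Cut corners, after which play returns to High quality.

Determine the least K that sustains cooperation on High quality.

2

Need Σ_{k=1}^{K} δ^k ≥ (95−54)/(54−11) = 0.9535 at δ = 3/5.
At K = 1 the sum is 0.6000 < 0.9535; at K = 2 it is 0.9600 ≥ 0.9535.
So the minimum punishment length is K = 2.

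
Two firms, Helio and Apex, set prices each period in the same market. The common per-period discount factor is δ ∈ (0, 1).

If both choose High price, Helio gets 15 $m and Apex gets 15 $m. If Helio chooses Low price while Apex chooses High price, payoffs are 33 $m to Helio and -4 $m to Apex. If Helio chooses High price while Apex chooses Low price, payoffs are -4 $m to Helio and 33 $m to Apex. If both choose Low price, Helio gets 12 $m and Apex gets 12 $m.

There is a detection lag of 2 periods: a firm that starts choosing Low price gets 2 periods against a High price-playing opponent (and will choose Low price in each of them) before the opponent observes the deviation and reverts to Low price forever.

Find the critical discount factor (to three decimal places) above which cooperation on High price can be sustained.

0.926

Deviating for the 2 undetected periods gains 33−15 = 18 per period over cooperation, then loses 15−12 = 3 per period forever once punishment starts.
Gain: 18(1 + δ + … + δ^1); loss: 3·δ^2/(1−δ).
No profitable deviation ⇔ 18(1−δ^2) ≤ 3·δ^2, i.e. δ^2 ≥ 18/(18+3) = 6/7.
Hence δ ≥ (6/7)^(1/2) ≈ 0.926.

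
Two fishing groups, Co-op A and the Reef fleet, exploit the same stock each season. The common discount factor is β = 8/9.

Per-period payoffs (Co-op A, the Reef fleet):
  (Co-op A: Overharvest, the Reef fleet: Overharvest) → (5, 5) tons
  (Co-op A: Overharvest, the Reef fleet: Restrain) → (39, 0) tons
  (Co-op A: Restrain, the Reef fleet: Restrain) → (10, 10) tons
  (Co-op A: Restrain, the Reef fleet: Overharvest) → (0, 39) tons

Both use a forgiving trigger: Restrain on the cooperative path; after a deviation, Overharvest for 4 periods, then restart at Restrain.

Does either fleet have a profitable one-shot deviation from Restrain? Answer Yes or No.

Comparing payoff streams over the 5 periods until play realigns: cooperate → 10(1+β+…+β^4); deviate → 39 + 5(β+…+β^4).
Cooperation is sustained iff (10−5)(β+…+β^4) ≥ 39−10.
β+…+β^4 = 8/9·(1−(8/9)^4)/(1−8/9) = 3.0056, and (39−10)/(10−5) = 5.8000.
3.0056 < 5.8000, so cooperation is not sustainable.

Yes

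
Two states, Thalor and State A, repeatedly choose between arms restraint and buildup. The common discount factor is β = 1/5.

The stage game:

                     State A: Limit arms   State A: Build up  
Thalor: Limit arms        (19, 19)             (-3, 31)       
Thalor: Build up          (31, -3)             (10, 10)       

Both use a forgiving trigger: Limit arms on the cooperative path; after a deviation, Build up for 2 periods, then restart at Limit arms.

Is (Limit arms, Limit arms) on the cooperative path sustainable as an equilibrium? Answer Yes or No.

No

Comparing payoff streams over the 3 periods until play realigns: cooperate → 19(1+β+…+β^2); deviate → 31 + 10(β+…+β^2).
Cooperation is sustained iff (19−10)(β+…+β^2) ≥ 31−19.
β+…+β^2 = 1/5·(1−(1/5)^2)/(1−1/5) = 0.2400, and (31−19)/(19−10) = 1.3333.
0.2400 < 1.3333, so cooperation is not sustainable.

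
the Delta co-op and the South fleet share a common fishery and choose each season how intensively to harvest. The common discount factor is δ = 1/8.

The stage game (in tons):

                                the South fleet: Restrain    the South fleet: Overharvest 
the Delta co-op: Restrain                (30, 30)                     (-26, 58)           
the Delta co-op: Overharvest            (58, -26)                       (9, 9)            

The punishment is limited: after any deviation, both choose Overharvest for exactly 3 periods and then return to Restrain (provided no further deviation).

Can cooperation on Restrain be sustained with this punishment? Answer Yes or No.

No

Comparing payoff streams over the 4 periods until play realigns: cooperate → 30(1+δ+…+δ^3); deviate → 58 + 9(δ+…+δ^3).
Cooperation is sustained iff (30−9)(δ+…+δ^3) ≥ 58−30.
δ+…+δ^3 = 1/8·(1−(1/8)^3)/(1−1/8) = 0.1426, and (58−30)/(30−9) = 1.3333.
0.1426 < 1.3333, so cooperation is not sustainable.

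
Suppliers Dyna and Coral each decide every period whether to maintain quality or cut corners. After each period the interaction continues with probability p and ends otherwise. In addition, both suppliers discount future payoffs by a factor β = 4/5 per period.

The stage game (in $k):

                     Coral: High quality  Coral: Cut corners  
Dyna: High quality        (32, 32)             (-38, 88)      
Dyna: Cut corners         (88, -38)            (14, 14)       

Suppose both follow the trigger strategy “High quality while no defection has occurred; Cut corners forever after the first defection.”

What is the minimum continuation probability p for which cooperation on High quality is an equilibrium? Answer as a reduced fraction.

Expected continuation weight on next period's payoff is β·p = 4/5·p, which plays the role of the discount factor.
Cooperation requires 4/5·p ≥ (88−32)/(88−14) = 28/37, hence p ≥ 35/37.

35/37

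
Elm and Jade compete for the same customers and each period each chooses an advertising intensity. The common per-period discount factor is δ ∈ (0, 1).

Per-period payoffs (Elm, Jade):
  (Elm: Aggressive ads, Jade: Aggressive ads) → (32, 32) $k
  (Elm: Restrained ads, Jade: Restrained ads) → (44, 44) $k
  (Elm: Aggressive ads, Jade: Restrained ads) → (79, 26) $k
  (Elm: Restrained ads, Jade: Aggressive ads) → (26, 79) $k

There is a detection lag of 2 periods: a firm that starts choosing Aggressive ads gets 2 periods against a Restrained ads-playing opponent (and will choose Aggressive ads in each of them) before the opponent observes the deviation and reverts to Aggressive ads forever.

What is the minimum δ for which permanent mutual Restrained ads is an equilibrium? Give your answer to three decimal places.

The best deviation is to choose Aggressive ads for all 2 undetected periods, earning 79 each, then 32 forever once detected.
Deviation value: 79(1−δ^2)/(1−δ) + 32δ^2/(1−δ); cooperation value: 44/(1−δ).
IC: 44 ≥ 79(1−δ^2) + 32δ^2 = 79 − 47δ^2.
So δ^2 ≥ 35/47, giving δ ≥ (35/47)^(1/2) ≈ 0.863.

0.863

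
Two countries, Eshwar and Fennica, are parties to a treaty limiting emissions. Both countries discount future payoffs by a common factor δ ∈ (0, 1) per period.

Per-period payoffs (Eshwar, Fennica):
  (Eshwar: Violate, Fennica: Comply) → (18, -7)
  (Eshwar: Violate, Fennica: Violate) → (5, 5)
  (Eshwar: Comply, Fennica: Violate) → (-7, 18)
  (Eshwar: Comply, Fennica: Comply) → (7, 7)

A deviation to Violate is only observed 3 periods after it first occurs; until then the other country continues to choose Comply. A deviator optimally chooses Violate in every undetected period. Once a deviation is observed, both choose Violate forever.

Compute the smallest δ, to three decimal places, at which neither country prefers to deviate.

A deviator earns 18 for 3 periods, then 5 forever; cooperating earns 7 forever. Multiplying the IC by (1−δ):
7 ≥ 18(1−δ^3) + 5δ^3, so 13·δ^3 ≥ 11 and δ^3 ≥ 11/13.
δ ≥ (11/13)^(1/3) ≈ 0.946.

0.946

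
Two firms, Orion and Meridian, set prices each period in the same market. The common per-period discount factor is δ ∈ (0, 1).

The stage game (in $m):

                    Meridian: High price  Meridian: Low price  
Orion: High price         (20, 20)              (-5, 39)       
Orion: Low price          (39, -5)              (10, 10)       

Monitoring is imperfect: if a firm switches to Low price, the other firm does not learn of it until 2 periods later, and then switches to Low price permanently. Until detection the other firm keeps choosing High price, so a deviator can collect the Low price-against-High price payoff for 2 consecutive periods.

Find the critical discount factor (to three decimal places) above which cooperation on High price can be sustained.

The best deviation is to choose Low price for all 2 undetected periods, earning 39 each, then 10 forever once detected.
Deviation value: 39(1−δ^2)/(1−δ) + 10δ^2/(1−δ); cooperation value: 20/(1−δ).
IC: 20 ≥ 39(1−δ^2) + 10δ^2 = 39 − 29δ^2.
So δ^2 ≥ 19/29, giving δ ≥ (19/29)^(1/2) ≈ 0.809.

0.809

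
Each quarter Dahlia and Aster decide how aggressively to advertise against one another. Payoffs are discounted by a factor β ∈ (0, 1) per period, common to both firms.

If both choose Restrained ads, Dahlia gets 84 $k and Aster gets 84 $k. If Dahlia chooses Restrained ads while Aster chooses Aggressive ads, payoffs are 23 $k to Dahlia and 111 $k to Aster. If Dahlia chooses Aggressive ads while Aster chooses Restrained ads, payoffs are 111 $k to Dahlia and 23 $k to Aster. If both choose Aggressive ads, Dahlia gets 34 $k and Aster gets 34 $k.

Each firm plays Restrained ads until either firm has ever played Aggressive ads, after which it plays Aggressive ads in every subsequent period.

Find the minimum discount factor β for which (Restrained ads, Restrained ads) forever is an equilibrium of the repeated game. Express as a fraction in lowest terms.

27/77

One-period gain from deviating is 111 − 84 = 27. The loss is 84 − 34 = 50 in every subsequent period, with present value 50·β/(1−β).
Deviation is unprofitable when 50·β/(1−β) ≥ 27, i.e. β/(1−β) ≥ 27/50.
Equivalently β ≥ 27/(27+50) = 27/77.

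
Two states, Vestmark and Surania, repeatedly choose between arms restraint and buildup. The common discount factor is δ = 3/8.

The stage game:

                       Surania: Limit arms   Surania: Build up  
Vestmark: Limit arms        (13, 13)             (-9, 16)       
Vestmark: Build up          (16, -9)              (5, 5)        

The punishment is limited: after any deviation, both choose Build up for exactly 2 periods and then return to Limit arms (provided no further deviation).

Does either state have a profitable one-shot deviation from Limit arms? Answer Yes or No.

No

A one-shot deviation gives 16 now, then 5 for 2 periods, then back to 13.
Gain from deviating: (16−13) today; loss: (13−5) in each of the next 2 periods.
No-deviation condition: (13−5)(δ+…+δ^2) ≥ 16−13, i.e. δ+…+δ^2 ≥ 3/8.
At δ = 3/8: δ+…+δ^2 = 0.5156 ≥ 0.3750.
So cooperation is sustainable.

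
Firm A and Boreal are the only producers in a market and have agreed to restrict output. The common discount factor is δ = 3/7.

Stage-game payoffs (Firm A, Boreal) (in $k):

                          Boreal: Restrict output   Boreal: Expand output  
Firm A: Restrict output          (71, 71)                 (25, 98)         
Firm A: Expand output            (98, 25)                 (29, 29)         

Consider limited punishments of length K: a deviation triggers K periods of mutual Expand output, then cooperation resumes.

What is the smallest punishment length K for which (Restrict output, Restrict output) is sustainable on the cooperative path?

IC: δ(1−δ^K)/(1−δ) ≥ (98−71)/(71−29) = 9/14.
With δ = 3/7: need 1 − δ^K ≥ 9/14·(1−3/7)/(3/7), i.e. δ^K ≤ 0.1429.
Since (3/7)^2 = 0.1837 and (3/7)^3 = 0.0787, the smallest such K is 3.

3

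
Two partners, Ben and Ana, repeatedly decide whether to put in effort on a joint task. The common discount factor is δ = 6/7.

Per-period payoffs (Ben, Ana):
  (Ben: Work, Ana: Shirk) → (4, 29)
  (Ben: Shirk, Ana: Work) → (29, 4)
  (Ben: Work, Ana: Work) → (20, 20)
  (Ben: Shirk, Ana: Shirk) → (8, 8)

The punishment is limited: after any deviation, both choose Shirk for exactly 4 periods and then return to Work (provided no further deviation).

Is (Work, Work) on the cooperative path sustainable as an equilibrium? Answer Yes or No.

A one-shot deviation gives 29 now, then 8 for 4 periods, then back to 20.
Gain from deviating: (29−20) today; loss: (20−8) in each of the next 4 periods.
No-deviation condition: (20−8)(δ+…+δ^4) ≥ 29−20, i.e. δ+…+δ^4 ≥ 3/4.
At δ = 6/7: δ+…+δ^4 = 2.7613 ≥ 0.7500.
So cooperation is sustainable.

Yes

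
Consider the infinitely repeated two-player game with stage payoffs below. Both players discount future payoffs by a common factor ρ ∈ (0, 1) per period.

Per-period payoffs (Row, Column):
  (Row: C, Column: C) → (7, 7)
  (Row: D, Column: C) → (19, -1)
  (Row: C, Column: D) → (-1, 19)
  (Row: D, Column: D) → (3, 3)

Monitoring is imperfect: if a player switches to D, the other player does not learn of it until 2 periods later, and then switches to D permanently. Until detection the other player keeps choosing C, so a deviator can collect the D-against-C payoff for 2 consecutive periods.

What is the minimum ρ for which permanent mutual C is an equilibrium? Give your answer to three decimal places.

The best deviation is to choose D for all 2 undetected periods, earning 19 each, then 3 forever once detected.
Deviation value: 19(1−ρ^2)/(1−ρ) + 3ρ^2/(1−ρ); cooperation value: 7/(1−ρ).
IC: 7 ≥ 19(1−ρ^2) + 3ρ^2 = 19 − 16ρ^2.
So ρ^2 ≥ 12/16 = 3/4, giving ρ ≥ (3/4)^(1/2) ≈ 0.866.

0.866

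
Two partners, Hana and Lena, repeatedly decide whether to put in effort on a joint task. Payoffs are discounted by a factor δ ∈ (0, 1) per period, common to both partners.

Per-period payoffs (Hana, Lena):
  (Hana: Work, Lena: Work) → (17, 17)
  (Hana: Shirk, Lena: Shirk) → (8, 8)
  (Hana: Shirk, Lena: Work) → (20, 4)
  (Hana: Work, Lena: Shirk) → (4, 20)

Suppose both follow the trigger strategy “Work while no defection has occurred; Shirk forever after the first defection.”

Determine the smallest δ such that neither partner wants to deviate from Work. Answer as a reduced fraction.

1/4

17/(1−δ) ≥ 20 + 8δ/(1−δ)
17 ≥ 20 − 12δ
δ ≥ 3/12 = 1/4.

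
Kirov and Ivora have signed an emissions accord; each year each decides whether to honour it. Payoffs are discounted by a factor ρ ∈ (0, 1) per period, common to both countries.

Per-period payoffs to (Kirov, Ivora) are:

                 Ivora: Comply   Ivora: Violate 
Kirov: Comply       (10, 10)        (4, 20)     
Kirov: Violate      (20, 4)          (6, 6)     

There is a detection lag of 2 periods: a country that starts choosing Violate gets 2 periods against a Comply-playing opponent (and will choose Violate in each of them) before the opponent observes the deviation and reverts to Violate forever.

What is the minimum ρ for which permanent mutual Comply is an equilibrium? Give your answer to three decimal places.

0.845

A deviator earns 20 for 2 periods, then 6 forever; cooperating earns 10 forever. Multiplying the IC by (1−ρ):
10 ≥ 20(1−ρ^2) + 6ρ^2, so 14·ρ^2 ≥ 10 and ρ^2 ≥ 5/7.
ρ ≥ (5/7)^(1/2) ≈ 0.845.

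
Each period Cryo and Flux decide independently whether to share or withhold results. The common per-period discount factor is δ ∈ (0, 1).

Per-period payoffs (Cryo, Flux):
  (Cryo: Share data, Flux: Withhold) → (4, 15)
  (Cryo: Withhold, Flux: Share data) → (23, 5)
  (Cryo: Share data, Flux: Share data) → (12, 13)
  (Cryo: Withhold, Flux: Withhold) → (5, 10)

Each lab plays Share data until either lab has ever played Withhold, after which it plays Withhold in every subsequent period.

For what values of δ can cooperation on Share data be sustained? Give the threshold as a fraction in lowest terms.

11/18

Cryo: cooperation gives 12 each period; deviation gives 23 once then 5 forever.
  12/(1−δ) ≥ 23 + 5δ/(1−δ) ⇒ δ ≥ 11/18.
Flux: cooperation gives 13 each period; deviation gives 15 once then 10 forever.
  δ ≥ 2/5.
Both must hold, so the binding constraint is Cryo's: δ ≥ 11/18.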